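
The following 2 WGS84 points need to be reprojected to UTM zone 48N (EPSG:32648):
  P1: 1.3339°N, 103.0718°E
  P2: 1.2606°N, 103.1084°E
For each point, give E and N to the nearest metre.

UTM zone 48N: λ₀ = 105°, k₀ = 0.9996.
P1 (1.3339°, 103.0718°) → (285456.641, 147520.358) m.
P2 (1.2606°, 103.1084°) → (289524.423, 139410.859) m.

P1: E 285457 m, N 147520 m; P2: E 289524 m, N 139411 m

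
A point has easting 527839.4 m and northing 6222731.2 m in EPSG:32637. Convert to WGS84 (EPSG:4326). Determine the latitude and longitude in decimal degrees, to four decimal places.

lat 56.1488°, lon 39.4481°

Zone 37N: λ₀ = 39°, k₀ = 0.9996, false easting 500000 m.
Meridian distance M = (N − FN)/k₀ = 6225221.3 m.
Inverse transverse Mercator on WGS84 gives φ = 56.14879968°, λ = 39.44809940°.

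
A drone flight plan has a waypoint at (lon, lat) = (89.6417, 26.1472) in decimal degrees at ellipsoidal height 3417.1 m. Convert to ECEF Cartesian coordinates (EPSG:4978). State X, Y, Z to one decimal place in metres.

WGS84: a = 6378137 m, e² = 0.006694380; N(φ) = a/√(1−e²sin²φ) = 6382286.944 m.
X = (N+h)·cosφ·cosλ = 35846.301 m; Y = (N+h)·cosφ·sinλ = 5732109.988 m; Z = (N(1−e²)+h)·sinφ = 2795216.266 m.

X 35846.3 m, Y 5732110.0 m, Z 2795216.3 m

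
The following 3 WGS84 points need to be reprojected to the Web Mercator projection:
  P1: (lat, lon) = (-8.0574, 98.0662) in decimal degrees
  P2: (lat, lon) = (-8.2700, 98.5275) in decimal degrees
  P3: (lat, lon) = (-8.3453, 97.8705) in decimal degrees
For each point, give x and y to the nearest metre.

P1: x 10916679 m, y -899917 m; P2: x 10968031 m, y -923826 m; P3: x 10894894 m, y -932297 m

Web Mercator: x = R·λ, y = R·ln tan(π/4+φ/2), R = 6378137 m.
P1 (-8.0574°, 98.0662°) → (10916679.448, -899916.741) m.
P2 (-8.2700°, 98.5275°) → (10968031.129, -923825.561) m.
P3 (-8.3453°, 97.8705°) → (10894894.224, -932296.812) m.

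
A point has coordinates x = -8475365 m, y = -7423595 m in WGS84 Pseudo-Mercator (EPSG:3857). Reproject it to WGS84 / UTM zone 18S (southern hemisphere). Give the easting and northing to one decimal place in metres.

E 427938.9 m, N 3869367.2 m

Web Mercator inverse (R = 6378137 m) → φ = -55.31680055°, λ = -76.13549918°.
UTM 18S forward: E = 427938.869 m, N = 3869367.196 m.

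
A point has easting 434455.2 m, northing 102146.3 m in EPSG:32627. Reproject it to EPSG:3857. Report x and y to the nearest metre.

Unproject from UTM 27N (λ₀ = -21°) → φ = 0.92409965°, λ = -21.58910023°.
Web Mercator (R = 6378137 m): x = -2403287.645 m, y = 102874.762 m.

x -2403288 m, y 102875 m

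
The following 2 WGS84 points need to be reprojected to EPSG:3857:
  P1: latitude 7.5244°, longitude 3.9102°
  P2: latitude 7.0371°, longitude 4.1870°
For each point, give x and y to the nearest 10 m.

P1: x 435280 m, y 840030 m; P2: x 466090 m, y 785340 m

Web Mercator: x = R·λ, y = R·ln tan(π/4+φ/2), R = 6378137 m.
P1 (7.5244°, 3.9102°) → (435281.473, 840030.443) m.
P2 (7.0371°, 4.1870°) → (466094.708, 785343.348) m.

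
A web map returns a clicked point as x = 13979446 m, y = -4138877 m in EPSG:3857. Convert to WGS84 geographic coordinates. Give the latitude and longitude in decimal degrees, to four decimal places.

R = 6378137 m. λ = x/R = 125.57950005°.
φ = 2·arctan(exp(y/R)) − 90° = 2·arctan(0.52261) − 90° = -34.81579860°.

lat -34.8158°, lon 125.5795°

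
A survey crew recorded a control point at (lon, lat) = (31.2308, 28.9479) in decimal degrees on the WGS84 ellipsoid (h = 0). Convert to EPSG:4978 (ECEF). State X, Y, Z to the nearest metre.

X 4776197 m, Y 2896078 m, Z 3068849 m

WGS84: a = 6378137 m, e² = 0.006694380; N(φ) = a/√(1−e²sin²φ) = 6383144.275 m.
X = (N+h)·cosφ·cosλ = 4776196.803 m; Y = (N+h)·cosφ·sinλ = 2896077.944 m; Z = (N(1−e²)+h)·sinφ = 3068849.419 m.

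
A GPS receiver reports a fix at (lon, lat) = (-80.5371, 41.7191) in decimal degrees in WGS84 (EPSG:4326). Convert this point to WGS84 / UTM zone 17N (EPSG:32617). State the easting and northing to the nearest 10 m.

Zone 17 central meridian λ₀ = 6×17 − 183 = -81°; Δλ = +0.4629°.
Transverse Mercator on WGS84 with k₀ = 0.9996 gives E = 538504.464 m, N = 4618692.496 m.

E 538500 m, N 4618690 m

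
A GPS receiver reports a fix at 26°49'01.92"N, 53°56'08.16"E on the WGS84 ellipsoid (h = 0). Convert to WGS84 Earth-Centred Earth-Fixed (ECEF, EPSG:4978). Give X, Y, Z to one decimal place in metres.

WGS84: a = 6378137 m, e² = 0.006694380; N(φ) = a/√(1−e²sin²φ) = 6382486.622 m.
X = (N+h)·cosφ·cosλ = 3353233.363 m; Y = (N+h)·cosφ·sinλ = 4604437.504 m; Z = (N(1−e²)+h)·sinφ = 2860153.939 m.

X 3353233.4 m, Y 4604437.5 m, Z 2860153.9 m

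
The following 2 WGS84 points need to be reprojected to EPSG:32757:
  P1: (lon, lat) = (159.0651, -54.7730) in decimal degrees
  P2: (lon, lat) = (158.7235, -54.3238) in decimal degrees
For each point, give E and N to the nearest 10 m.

P1: E 504190 m, N 3930470 m; P2: E 482020 m, N 3980420 m

UTM zone 57S: λ₀ = 159°, k₀ = 0.9996.
P1 (-54.7730°, 159.0651°) → (504187.829, 3930466.494) m.
P2 (-54.3238°, 158.7235°) → (482016.518, 3980415.970) m.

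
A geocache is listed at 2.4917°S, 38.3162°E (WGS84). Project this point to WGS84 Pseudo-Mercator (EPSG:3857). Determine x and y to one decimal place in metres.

x 4265339.9 m, y -277462.2 m

Web Mercator is spherical with R = a = 6378137 m.
x = R·λ = 6378137 × 0.668743847 = 4265339.873 m.
y = R·ln tan(π/4 + φ/2) = 6378137 × -0.043502083 = -277462.247 m.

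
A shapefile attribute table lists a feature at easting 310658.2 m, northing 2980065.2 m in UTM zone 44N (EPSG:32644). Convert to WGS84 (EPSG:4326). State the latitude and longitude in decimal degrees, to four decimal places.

Zone 44N: λ₀ = 81°, k₀ = 0.9996, false easting 500000 m.
Meridian distance M = (N − FN)/k₀ = 2981257.7 m.
Inverse transverse Mercator on WGS84 gives φ = 26.92959964°, λ = 79.09300009°.

lat 26.9296°, lon 79.0930°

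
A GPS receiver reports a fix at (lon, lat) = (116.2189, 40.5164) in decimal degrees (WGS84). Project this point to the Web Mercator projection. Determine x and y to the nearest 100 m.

Web Mercator is spherical with R = a = 6378137 m.
x = R·λ = 6378137 × 2.028402458 = 12937428.769 m.
y = R·ln tan(π/4 + φ/2) = 6378137 × 0.774720007 = 4941270.344 m.

x 12937400 m, y 4941300 m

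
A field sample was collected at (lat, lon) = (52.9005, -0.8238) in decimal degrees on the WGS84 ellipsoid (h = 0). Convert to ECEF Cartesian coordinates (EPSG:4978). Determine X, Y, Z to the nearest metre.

WGS84: a = 6378137 m, e² = 0.006694380; N(φ) = a/√(1−e²sin²φ) = 6391761.563 m.
X = (N+h)·cosφ·cosλ = 3855118.628 m; Y = (N+h)·cosφ·sinλ = -55432.802 m; Z = (N(1−e²)+h)·sinφ = 5063871.996 m.

X 3855119 m, Y -55433 m, Z 5063872 m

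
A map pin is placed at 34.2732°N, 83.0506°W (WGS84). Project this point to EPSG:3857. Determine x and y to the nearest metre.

Web Mercator is spherical with R = a = 6378137 m.
x = R·λ = 6378137 × -1.449506416 = -9245150.502 m.
y = R·ln tan(π/4 + φ/2) = 6378137 × 0.637418947 = 4065545.370 m.

x -9245151 m, y 4065545 m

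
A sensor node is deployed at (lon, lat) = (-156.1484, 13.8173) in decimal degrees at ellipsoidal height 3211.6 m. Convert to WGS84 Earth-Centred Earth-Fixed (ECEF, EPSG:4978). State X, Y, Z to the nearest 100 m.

X -5668500 m, Y -2506200 m, Z 1514100 m

WGS84: a = 6378137 m, e² = 0.006694380; N(φ) = a/√(1−e²sin²φ) = 6379355.048 m.
X = (N+h)·cosφ·cosλ = -5668545.643 m; Y = (N+h)·cosφ·sinλ = -2506227.050 m; Z = (N(1−e²)+h)·sinφ = 1514127.866 m.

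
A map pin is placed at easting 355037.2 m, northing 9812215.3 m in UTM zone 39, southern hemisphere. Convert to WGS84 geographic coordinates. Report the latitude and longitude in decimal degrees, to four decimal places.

Zone 39S: λ₀ = 51°, k₀ = 0.9996, false easting 500000 m, false northing 10000000 m.
Meridian distance M = (N − FN)/k₀ = -187859.8 m.
Inverse transverse Mercator on WGS84 gives φ = -1.69849994°, λ = 49.69680006°.

lat -1.6985°, lon 49.6968°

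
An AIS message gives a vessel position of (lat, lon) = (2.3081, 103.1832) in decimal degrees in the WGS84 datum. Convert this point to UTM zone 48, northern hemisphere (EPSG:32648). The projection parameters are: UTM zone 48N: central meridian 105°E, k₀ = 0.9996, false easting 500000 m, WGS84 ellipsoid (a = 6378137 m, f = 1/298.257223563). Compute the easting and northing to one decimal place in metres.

Zone 48 central meridian λ₀ = 6×48 − 183 = 105°; Δλ = -1.8168°.
Transverse Mercator on WGS84 with k₀ = 0.9996 gives E = 297964.587 m, N = 255244.820 m.

E 297964.6 m, N 255244.8 m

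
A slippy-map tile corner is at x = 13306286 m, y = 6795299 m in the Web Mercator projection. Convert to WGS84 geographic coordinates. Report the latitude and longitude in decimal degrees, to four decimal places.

R = 6378137 m. λ = x/R = 119.53240089°.
φ = 2·arctan(exp(y/R)) − 90° = 2·arctan(2.90201) − 90° = 51.97329894°.

lat 51.9733°, lon 119.5324°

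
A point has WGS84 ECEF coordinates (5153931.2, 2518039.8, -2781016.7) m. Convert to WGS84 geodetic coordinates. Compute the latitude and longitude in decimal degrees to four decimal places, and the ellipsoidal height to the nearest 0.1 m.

λ = atan2(Y, X) = 26.03860016°; p = √(X²+Y²) = 5736160.0 m.
Bowring's method on WGS84 (a = 6378137 m, b = 6356752.314 m) gives φ = -26.01649966°, h = 711.087 m.

lat -26.0165°, lon 26.0386°, h 711.1 m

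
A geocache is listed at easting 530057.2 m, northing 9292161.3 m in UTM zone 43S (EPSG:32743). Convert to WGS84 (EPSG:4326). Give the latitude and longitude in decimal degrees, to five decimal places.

Zone 43S: λ₀ = 75°, k₀ = 0.9996, false easting 500000 m, false northing 10000000 m.
Meridian distance M = (N − FN)/k₀ = -708121.9 m.
Inverse transverse Mercator on WGS84 gives φ = -6.40369973°, λ = 75.27180006°.

lat -6.40370°, lon 75.27180°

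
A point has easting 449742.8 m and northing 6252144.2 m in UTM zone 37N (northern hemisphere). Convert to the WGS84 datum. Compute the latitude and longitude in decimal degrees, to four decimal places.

lat 56.4112°, lon 38.1855°

Zone 37N: λ₀ = 39°, k₀ = 0.9996, false easting 500000 m.
Meridian distance M = (N − FN)/k₀ = 6254646.1 m.
Inverse transverse Mercator on WGS84 gives φ = 56.41120045°, λ = 38.18550077°.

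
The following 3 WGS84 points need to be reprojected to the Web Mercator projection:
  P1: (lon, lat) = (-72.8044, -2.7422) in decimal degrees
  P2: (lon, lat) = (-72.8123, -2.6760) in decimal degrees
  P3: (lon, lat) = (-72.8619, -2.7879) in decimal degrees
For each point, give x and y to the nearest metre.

P1: x -8104549 m, y -305377 m; P2: x -8105428 m, y -297999 m; P3: x -8110950 m, y -310470 m

Web Mercator: x = R·λ, y = R·ln tan(π/4+φ/2), R = 6378137 m.
P1 (-2.7422°, -72.8044°) → (-8104548.736, -305376.914) m.
P2 (-2.6760°, -72.8123°) → (-8105428.159, -297999.318) m.
P3 (-2.7879°, -72.8619°) → (-8110949.606, -310470.144) m.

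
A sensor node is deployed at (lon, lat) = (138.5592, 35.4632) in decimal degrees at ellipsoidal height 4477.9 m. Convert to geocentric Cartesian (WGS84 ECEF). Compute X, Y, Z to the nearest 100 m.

X -3901400 m, Y 3444500 m, Z 3682400 m

WGS84: a = 6378137 m, e² = 0.006694380; N(φ) = a/√(1−e²sin²φ) = 6385335.373 m.
X = (N+h)·cosφ·cosλ = -3901447.446 m; Y = (N+h)·cosφ·sinλ = 3444529.265 m; Z = (N(1−e²)+h)·sinφ = 3682441.221 m.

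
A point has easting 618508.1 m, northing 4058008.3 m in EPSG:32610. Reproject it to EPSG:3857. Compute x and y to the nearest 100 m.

Unproject from UTM 10N (λ₀ = -123°) → φ = 36.66030016°, λ = -121.67400005°.
Web Mercator (R = 6378137 m): x = -13544687.728 m, y = 4391862.193 m.

x -13544700 m, y 4391900 m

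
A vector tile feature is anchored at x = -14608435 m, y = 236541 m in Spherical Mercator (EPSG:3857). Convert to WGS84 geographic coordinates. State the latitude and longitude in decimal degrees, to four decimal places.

R = 6378137 m. λ = x/R = -131.22980438°.
φ = 2·arctan(exp(y/R)) − 90° = 2·arctan(1.03778) − 90° = 2.12439703°.

lat 2.1244°, lon -131.2298°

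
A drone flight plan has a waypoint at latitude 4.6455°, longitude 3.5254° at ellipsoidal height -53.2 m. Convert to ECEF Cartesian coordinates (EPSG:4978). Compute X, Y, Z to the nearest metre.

X 6345240 m, Y 390915 m, Z 513117 m

WGS84: a = 6378137 m, e² = 0.006694380; N(φ) = a/√(1−e²sin²φ) = 6378277.041 m.
X = (N+h)·cosφ·cosλ = 6345240.321 m; Y = (N+h)·cosφ·sinλ = 390915.055 m; Z = (N(1−e²)+h)·sinφ = 513117.140 m.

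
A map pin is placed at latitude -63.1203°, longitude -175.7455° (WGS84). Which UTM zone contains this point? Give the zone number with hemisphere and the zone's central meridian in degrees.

UTM zone = ⌊(λ + 180)/6⌋ + 1; -175.7455° ∈ [-180°, -174°) → zone 1.
Hemisphere: S (φ < 0).
Central meridian λ₀ = 6×1 − 183 = -177°.

Zone 1S, central meridian -177°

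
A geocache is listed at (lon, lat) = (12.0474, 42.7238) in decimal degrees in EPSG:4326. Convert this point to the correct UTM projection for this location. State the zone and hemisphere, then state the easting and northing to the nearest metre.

Longitude 12.0474° lies in the 6° band [12°, 18°), giving zone 33; latitude is north of the equator, so 33N.
Zone 33 central meridian λ₀ = 6×33 − 183 = 15°; Δλ = -2.9526°.
Transverse Mercator on WGS84 with k₀ = 0.9996 gives E = 258254.641 m, N = 4734372.035 m.

Zone 33N: E 258255 m, N 4734372 m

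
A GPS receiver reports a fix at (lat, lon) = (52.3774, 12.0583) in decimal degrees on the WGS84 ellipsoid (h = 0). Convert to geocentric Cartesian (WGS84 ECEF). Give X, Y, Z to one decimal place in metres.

WGS84: a = 6378137 m, e² = 0.006694380; N(φ) = a/√(1−e²sin²φ) = 6391572.343 m.
X = (N+h)·cosφ·cosλ = 3815693.344 m; Y = (N+h)·cosφ·sinλ = 815109.523 m; Z = (N(1−e²)+h)·sinφ = 5028548.046 m.

X 3815693.3 m, Y 815109.5 m, Z 5028548.0 m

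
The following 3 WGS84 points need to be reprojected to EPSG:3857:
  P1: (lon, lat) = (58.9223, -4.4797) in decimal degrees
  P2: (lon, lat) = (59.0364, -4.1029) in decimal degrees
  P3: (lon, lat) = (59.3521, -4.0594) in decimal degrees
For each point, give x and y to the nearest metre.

Web Mercator: x = R·λ, y = R·ln tan(π/4+φ/2), R = 6378137 m.
P1 (-4.4797°, 58.9223°) → (6559200.432, -499186.768) m.
P2 (-4.1029°, 59.0364°) → (6571901.986, -457123.584) m.
P3 (-4.0594°, 59.3521°) → (6607045.550, -452268.876) m.

P1: x 6559200 m, y -499187 m; P2: x 6571902 m, y -457124 m; P3: x 6607046 m, y -452269 m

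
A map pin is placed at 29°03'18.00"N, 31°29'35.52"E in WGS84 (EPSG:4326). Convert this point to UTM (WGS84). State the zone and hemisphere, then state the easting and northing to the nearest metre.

Longitude 31.4932° lies in the 6° band [30°, 36°), giving zone 36; latitude is north of the equator, so 36N.
Zone 36 central meridian λ₀ = 6×36 − 183 = 33°; Δλ = -1.5068°.
Transverse Mercator on WGS84 with k₀ = 0.9996 gives E = 353306.542 m, N = 3215016.085 m.

Zone 36N: E 353307 m, N 3215016 m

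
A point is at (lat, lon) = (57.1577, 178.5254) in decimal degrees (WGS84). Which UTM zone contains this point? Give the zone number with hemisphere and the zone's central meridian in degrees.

Zone 60N, central meridian 177°

UTM zone = ⌊(λ + 180)/6⌋ + 1; 178.5254° ∈ [174°, 180°) → zone 60.
Hemisphere: N (φ ≥ 0).
Central meridian λ₀ = 6×60 − 183 = 177°.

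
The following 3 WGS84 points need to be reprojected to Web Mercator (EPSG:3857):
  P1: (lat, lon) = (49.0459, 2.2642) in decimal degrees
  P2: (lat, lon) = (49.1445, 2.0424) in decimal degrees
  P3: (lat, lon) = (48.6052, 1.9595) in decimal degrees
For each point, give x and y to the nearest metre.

Web Mercator: x = R·λ, y = R·ln tan(π/4+φ/2), R = 6378137 m.
P1 (49.0459°, 2.2642°) → (252049.591, 6282653.255) m.
P2 (49.1445°, 2.0424°) → (227358.928, 6299415.683) m.
P3 (48.6052°, 1.9595°) → (218130.542, 6208135.676) m.

P1: x 252050 m, y 6282653 m; P2: x 227359 m, y 6299416 m; P3: x 218131 m, y 6208136 m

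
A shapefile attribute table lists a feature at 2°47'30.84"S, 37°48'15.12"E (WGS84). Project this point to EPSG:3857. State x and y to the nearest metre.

Web Mercator is spherical with R = a = 6378137 m.
x = R·λ = 6378137 × 0.659807761 = 4208344.294 m.
y = R·ln tan(π/4 + φ/2) = 6378137 × -0.048747142 = -310915.951 m.

x 4208344 m, y -310916 m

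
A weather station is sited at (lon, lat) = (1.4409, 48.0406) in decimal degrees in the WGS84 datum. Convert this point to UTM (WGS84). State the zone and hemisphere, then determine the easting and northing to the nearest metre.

Longitude 1.4409° lies in the 6° band [0°, 6°), giving zone 31; latitude is north of the equator, so 31N.
Zone 31 central meridian λ₀ = 6×31 − 183 = 3°; Δλ = -1.5591°.
Transverse Mercator on WGS84 with k₀ = 0.9996 gives E = 383790.934 m, N = 5321988.641 m.

Zone 31N: E 383791 m, N 5321989 m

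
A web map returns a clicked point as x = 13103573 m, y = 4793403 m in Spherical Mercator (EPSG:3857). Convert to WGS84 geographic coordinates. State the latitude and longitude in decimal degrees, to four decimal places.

lat 39.4990°, lon 117.7114°

R = 6378137 m. λ = x/R = 117.71139902°.
φ = 2·arctan(exp(y/R)) − 90° = 2·arctan(2.12026) − 90° = 39.49899866°.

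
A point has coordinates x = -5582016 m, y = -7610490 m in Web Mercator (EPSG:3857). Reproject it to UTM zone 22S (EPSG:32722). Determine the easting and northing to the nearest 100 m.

E 553000 m, N 3764600 m

Web Mercator inverse (R = 6378137 m) → φ = -56.26070165°, λ = -50.14410289°.
UTM 22S forward: E = 553019.784 m, N = 3764575.087 m.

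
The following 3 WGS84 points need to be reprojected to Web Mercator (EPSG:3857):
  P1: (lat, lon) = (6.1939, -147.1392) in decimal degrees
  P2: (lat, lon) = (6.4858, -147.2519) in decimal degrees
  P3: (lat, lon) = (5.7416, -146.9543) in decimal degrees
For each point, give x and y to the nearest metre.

P1: x -16379461 m, y 690849 m; P2: x -16392007 m, y 723543 m; P3: x -16358878 m, y 640224 m

Web Mercator: x = R·λ, y = R·ln tan(π/4+φ/2), R = 6378137 m.
P1 (6.1939°, -147.1392°) → (-16379460.820, 690848.704) m.
P2 (6.4858°, -147.2519°) → (-16392006.526, 723542.844) m.
P3 (5.7416°, -146.9543°) → (-16358877.846, 640224.410) m.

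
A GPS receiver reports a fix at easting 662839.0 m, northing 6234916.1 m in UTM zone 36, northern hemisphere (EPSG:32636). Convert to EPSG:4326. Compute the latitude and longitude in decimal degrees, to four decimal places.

Zone 36N: λ₀ = 33°, k₀ = 0.9996, false easting 500000 m.
Meridian distance M = (N − FN)/k₀ = 6237411.1 m.
Inverse transverse Mercator on WGS84 gives φ = 56.23119964°, λ = 35.62699970°.

lat 56.2312°, lon 35.6270°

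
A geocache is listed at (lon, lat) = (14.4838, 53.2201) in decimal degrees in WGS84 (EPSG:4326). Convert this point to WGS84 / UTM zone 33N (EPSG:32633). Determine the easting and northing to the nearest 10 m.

E 465530 m, N 5896880 m

Zone 33 central meridian λ₀ = 6×33 − 183 = 15°; Δλ = -0.5162°.
Transverse Mercator on WGS84 with k₀ = 0.9996 gives E = 465534.186 m, N = 5896879.648 m.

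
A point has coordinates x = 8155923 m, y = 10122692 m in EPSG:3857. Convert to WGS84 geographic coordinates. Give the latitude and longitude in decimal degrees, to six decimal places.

R = 6378137 m. λ = x/R = 73.26590287°.
φ = 2·arctan(exp(y/R)) − 90° = 2·arctan(4.88951) − 90° = 66.88260053°.

lat 66.882601°, lon 73.265903°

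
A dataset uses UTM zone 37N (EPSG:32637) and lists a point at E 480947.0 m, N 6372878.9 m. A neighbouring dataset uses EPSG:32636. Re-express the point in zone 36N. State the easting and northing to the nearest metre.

UTM 37N → geographic: φ = 57.49810017°, λ = 38.68209944°.
UTM 36N (λ₀ = 33°) forward: E = 840314.423 m, N = 6387084.480 m.

E 840314 m, N 6387084 m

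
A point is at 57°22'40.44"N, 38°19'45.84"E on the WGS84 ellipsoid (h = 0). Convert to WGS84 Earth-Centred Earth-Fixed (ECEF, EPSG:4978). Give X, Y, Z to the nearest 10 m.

X 2703730 m, Y 2137530 m, Z 5348700 m

WGS84: a = 6378137 m, e² = 0.006694380; N(φ) = a/√(1−e²sin²φ) = 6393335.501 m.
X = (N+h)·cosφ·cosλ = 2703729.182 m; Y = (N+h)·cosφ·sinλ = 2137530.219 m; Z = (N(1−e²)+h)·sinφ = 5348704.222 m.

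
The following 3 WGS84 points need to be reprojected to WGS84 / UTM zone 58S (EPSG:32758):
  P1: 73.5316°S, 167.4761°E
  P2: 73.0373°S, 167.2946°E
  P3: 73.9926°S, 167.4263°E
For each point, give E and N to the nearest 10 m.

UTM zone 58S: λ₀ = 165°, k₀ = 0.9996.
P1 (-73.5316°, 167.4761°) → (578329.528, 1838593.738) m.
P2 (-73.0373°, 167.2946°) → (574705.337, 1893928.215) m.
P3 (-73.9926°, 167.4263°) → (574664.269, 1787267.612) m.

P1: E 578330 m, N 1838590 m; P2: E 574710 m, N 1893930 m; P3: E 574660 m, N 1787270 m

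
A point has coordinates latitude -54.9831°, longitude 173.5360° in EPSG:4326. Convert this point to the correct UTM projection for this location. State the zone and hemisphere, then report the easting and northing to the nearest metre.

Zone 59S: E 662274 m, N 3904147 m

Longitude 173.5360° lies in the 6° band [168°, 174°), giving zone 59; latitude is south of the equator, so 59S.
Zone 59 central meridian λ₀ = 6×59 − 183 = 171°; Δλ = +2.5360°.
Transverse Mercator on WGS84 with k₀ = 0.9996 gives E = 662274.303 m, N = 3904147.215 m.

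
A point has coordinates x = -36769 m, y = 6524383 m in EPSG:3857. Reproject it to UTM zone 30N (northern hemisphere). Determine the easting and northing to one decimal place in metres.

E 689529.2 m, N 5591948.9 m

Web Mercator inverse (R = 6378137 m) → φ = 50.44889751°, λ = -0.33030155°.
UTM 30N forward: E = 689529.161 m, N = 5591948.888 m.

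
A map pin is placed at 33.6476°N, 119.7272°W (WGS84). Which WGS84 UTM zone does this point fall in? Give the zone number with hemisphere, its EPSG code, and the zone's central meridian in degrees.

Zone 11N (EPSG:32611), central meridian -117°

UTM zone = ⌊(λ + 180)/6⌋ + 1; -119.7272° ∈ [-120°, -114°) → zone 11.
Hemisphere: N (φ ≥ 0).
Central meridian λ₀ = 6×11 − 183 = -117°.
EPSG code: 32611.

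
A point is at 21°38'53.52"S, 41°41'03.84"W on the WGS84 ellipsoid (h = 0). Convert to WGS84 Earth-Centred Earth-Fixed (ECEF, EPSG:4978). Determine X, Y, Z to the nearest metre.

X 4429360 m, Y -3944253 m, Z -2338251 m

WGS84: a = 6378137 m, e² = 0.006694380; N(φ) = a/√(1−e²sin²φ) = 6381044.394 m.
X = (N+h)·cosφ·cosλ = 4429360.361 m; Y = (N+h)·cosφ·sinλ = -3944253.322 m; Z = (N(1−e²)+h)·sinφ = -2338250.731 m.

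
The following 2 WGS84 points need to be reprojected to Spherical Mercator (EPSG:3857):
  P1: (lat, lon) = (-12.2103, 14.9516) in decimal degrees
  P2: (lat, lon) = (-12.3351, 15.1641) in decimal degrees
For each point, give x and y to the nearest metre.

Web Mercator: x = R·λ, y = R·ln tan(π/4+φ/2), R = 6378137 m.
P1 (-12.2103°, 14.9516°) → (1664404.499, -1369651.296) m.
P2 (-12.3351°, 15.1641°) → (1688059.890, -1383868.887) m.

P1: x 1664404 m, y -1369651 m; P2: x 1688060 m, y -1383869 m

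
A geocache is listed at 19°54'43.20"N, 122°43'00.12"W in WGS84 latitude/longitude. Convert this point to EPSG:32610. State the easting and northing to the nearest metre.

E 529651 m, N 2201768 m

Zone 10 central meridian λ₀ = 6×10 − 183 = -123°; Δλ = +0.2833°.
Transverse Mercator on WGS84 with k₀ = 0.9996 gives E = 529651.188 m, N = 2201768.242 m.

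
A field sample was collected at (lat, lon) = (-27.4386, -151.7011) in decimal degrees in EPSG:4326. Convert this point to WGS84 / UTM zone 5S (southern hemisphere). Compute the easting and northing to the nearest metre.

Zone 5 central meridian λ₀ = 6×5 − 183 = -153°; Δλ = +1.2989°.
Transverse Mercator on WGS84 with k₀ = 0.9996 gives E = 628373.238 m, N = 6964313.666 m.

E 628373 m, N 6964314 m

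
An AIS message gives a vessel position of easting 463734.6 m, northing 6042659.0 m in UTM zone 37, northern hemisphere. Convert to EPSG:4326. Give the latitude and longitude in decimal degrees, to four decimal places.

lat 54.5302°, lon 38.4396°

Zone 37N: λ₀ = 39°, k₀ = 0.9996, false easting 500000 m.
Meridian distance M = (N − FN)/k₀ = 6045077.0 m.
Inverse transverse Mercator on WGS84 gives φ = 54.53019979°, λ = 38.43960017°.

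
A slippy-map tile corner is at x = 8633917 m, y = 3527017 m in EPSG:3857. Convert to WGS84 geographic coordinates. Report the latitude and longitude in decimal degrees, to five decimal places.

R = 6378137 m. λ = x/R = 77.55979603°.
φ = 2·arctan(exp(y/R)) − 90° = 2·arctan(1.73844) − 90° = 30.18239786°.

lat 30.18240°, lon 77.55980°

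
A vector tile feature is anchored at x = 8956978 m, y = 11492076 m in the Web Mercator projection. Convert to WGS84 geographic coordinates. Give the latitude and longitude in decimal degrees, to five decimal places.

R = 6378137 m. λ = x/R = 80.46190237°.
φ = 2·arctan(exp(y/R)) − 90° = 2·arctan(6.06050) − 90° = 71.26090144°.

lat 71.26090°, lon 80.46190°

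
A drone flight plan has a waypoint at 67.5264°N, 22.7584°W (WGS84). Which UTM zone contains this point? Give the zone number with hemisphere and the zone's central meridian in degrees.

Zone 27N, central meridian -21°

UTM zone = ⌊(λ + 180)/6⌋ + 1; -22.7584° ∈ [-24°, -18°) → zone 27.
Hemisphere: N (φ ≥ 0).
Central meridian λ₀ = 6×27 − 183 = -21°.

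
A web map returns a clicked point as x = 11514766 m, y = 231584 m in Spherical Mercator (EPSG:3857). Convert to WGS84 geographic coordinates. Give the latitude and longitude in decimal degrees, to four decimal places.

lat 2.0799°, lon 103.4389°

R = 6378137 m. λ = x/R = 103.43890291°.
φ = 2·arctan(exp(y/R)) − 90° = 2·arctan(1.03698) − 90° = 2.07989751°.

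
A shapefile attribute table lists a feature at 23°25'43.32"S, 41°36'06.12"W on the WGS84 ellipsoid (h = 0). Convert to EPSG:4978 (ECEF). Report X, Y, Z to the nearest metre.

X 4378537 m, Y -3887680 m, Z -2520353 m

WGS84: a = 6378137 m, e² = 0.006694380; N(φ) = a/√(1−e²sin²φ) = 6381514.757 m.
X = (N+h)·cosφ·cosλ = 4378537.437 m; Y = (N+h)·cosφ·sinλ = -3887679.773 m; Z = (N(1−e²)+h)·sinφ = -2520352.558 m.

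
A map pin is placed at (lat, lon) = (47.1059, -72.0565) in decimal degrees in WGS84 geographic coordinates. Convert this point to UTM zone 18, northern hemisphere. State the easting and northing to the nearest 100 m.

E 723300 m, N 5221100 m

Zone 18 central meridian λ₀ = 6×18 − 183 = -75°; Δλ = +2.9435°.
Transverse Mercator on WGS84 with k₀ = 0.9996 gives E = 723331.621 m, N = 5221137.069 m.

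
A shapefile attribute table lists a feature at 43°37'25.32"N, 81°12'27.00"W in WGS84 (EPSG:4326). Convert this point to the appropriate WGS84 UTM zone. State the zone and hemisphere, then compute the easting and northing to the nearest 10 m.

Longitude -81.2075° lies in the 6° band [-84°, -78°), giving zone 17; latitude is north of the equator, so 17N.
Zone 17 central meridian λ₀ = 6×17 − 183 = -81°; Δλ = -0.2075°.
Transverse Mercator on WGS84 with k₀ = 0.9996 gives E = 483259.087 m, N = 4830100.325 m.

Zone 17N: E 483260 m, N 4830100 m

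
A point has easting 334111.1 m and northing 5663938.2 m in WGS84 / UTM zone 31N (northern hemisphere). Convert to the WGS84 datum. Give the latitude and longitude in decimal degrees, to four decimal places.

lat 51.1029°, lon 0.6305°

Zone 31N: λ₀ = 3°, k₀ = 0.9996, false easting 500000 m.
Meridian distance M = (N − FN)/k₀ = 5666204.7 m.
Inverse transverse Mercator on WGS84 gives φ = 51.10290006°, λ = 0.63049951°.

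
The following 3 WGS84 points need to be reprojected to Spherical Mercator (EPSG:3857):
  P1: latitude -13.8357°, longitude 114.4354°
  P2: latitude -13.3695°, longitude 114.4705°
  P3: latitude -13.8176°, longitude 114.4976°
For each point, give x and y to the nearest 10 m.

P1: x 12738890 m, y -1555370 m; P2: x 12742800 m, y -1501980 m; P3: x 12745810 m, y -1553300 m

Web Mercator: x = R·λ, y = R·ln tan(π/4+φ/2), R = 6378137 m.
P1 (-13.8357°, 114.4354°) → (12738890.457, -1555373.548) m.
P2 (-13.3695°, 114.4705°) → (12742797.771, -1501978.529) m.
P3 (-13.8176°, 114.4976°) → (12745814.529, -1553298.538) m.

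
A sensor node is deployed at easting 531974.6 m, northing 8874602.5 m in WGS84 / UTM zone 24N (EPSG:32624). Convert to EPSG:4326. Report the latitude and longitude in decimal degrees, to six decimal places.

lat 79.933400°, lon -37.361200°

Zone 24N: λ₀ = -39°, k₀ = 0.9996, false easting 500000 m.
Meridian distance M = (N − FN)/k₀ = 8878153.8 m.
Inverse transverse Mercator on WGS84 gives φ = 79.93339980°, λ = -37.36120024°.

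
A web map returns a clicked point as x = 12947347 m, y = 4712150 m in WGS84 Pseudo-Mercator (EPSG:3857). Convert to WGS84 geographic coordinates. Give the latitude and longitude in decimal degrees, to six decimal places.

lat 38.933497°, lon 116.307997°

R = 6378137 m. λ = x/R = 116.30799699°.
φ = 2·arctan(exp(y/R)) − 90° = 2·arctan(2.09342) − 90° = 38.93349658°.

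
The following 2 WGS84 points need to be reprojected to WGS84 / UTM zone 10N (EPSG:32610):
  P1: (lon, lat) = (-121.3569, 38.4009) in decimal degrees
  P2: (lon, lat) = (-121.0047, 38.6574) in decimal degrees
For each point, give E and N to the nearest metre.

P1: E 643475 m, N 4251575 m; P2: E 673614 m, N 4280648 m

UTM zone 10N: λ₀ = -123°, k₀ = 0.9996.
P1 (38.4009°, -121.3569°) → (643475.456, 4251575.314) m.
P2 (38.6574°, -121.0047°) → (673614.419, 4280647.806) m.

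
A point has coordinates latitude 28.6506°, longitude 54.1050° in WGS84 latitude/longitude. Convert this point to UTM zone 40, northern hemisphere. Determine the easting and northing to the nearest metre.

E 217019 m, N 3172706 m

Zone 40 central meridian λ₀ = 6×40 − 183 = 57°; Δλ = -2.8950°.
Transverse Mercator on WGS84 with k₀ = 0.9996 gives E = 217018.673 m, N = 3172705.745 m.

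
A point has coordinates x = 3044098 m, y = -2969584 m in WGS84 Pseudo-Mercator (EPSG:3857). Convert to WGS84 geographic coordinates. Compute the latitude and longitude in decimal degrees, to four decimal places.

R = 6378137 m. λ = x/R = 27.34559760°.
φ = 2·arctan(exp(y/R)) − 90° = 2·arctan(0.62777) − 90° = -25.76160066°.

lat -25.7616°, lon 27.3456°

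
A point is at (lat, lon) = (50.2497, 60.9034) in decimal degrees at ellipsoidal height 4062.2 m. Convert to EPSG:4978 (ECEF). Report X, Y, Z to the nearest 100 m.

X 1988500 m, Y 3573100 m, Z 4883700 m

WGS84: a = 6378137 m, e² = 0.006694380; N(φ) = a/√(1−e²sin²φ) = 6390794.143 m.
X = (N+h)·cosφ·cosλ = 1988484.494 m; Y = (N+h)·cosφ·sinλ = 3573100.459 m; Z = (N(1−e²)+h)·sinφ = 4883718.897 m.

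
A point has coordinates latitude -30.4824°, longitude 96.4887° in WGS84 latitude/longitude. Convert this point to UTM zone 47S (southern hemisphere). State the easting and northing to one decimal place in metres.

Zone 47 central meridian λ₀ = 6×47 − 183 = 99°; Δλ = -2.5113°.
Transverse Mercator on WGS84 with k₀ = 0.9996 gives E = 258933.213 m, N = 6625077.831 m.

E 258933.2 m, N 6625077.8 m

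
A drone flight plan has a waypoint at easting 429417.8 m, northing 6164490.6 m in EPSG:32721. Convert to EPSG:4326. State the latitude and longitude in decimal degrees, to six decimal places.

lat -34.659100°, lon -57.770300°

Zone 21S: λ₀ = -57°, k₀ = 0.9996, false easting 500000 m, false northing 10000000 m.
Meridian distance M = (N − FN)/k₀ = -3837044.2 m.
Inverse transverse Mercator on WGS84 gives φ = -34.65909959°, λ = -57.77030020°.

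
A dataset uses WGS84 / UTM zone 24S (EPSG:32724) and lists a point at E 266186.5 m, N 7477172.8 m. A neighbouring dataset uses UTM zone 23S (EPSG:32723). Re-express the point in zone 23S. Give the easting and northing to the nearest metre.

UTM 24S → geographic: φ = -22.79679970°, λ = -41.27770000°.
UTM 23S (λ₀ = -45°) forward: E = 882225.028 m, N = 7474158.820 m.

E 882225 m, N 7474159 m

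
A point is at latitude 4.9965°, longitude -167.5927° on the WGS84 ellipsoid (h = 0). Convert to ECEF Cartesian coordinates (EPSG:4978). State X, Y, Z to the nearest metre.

X -6205662 m, Y -1365232 m, Z 551798 m

WGS84: a = 6378137 m, e² = 0.006694380; N(φ) = a/√(1−e²sin²φ) = 6378298.948 m.
X = (N+h)·cosφ·cosλ = -6205661.870 m; Y = (N+h)·cosφ·sinλ = -1365232.152 m; Z = (N(1−e²)+h)·sinφ = 551798.392 m.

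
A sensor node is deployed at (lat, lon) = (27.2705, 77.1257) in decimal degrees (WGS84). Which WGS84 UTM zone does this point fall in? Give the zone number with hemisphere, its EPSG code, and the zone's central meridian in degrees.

UTM zone = ⌊(λ + 180)/6⌋ + 1; 77.1257° ∈ [72°, 78°) → zone 43.
Hemisphere: N (φ ≥ 0).
Central meridian λ₀ = 6×43 − 183 = 75°.
EPSG code: 32643.

Zone 43N (EPSG:32643), central meridian 75°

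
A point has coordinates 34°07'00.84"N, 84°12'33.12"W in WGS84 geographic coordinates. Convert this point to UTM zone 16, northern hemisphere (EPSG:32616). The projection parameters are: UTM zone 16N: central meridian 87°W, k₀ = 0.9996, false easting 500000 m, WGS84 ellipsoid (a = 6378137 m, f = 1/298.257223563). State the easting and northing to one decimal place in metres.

E 757408.8 m, N 3778635.6 m

Zone 16 central meridian λ₀ = 6×16 − 183 = -87°; Δλ = +2.7908°.
Transverse Mercator on WGS84 with k₀ = 0.9996 gives E = 757408.793 m, N = 3778635.592 m.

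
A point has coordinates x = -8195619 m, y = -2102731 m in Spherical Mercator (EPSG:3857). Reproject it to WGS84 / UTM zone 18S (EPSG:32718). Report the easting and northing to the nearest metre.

Web Mercator inverse (R = 6378137 m) → φ = -18.55599825°, λ = -73.62249811°.
UTM 18S forward: E = 645373.368 m, N = 7947742.998 m.

E 645373 m, N 7947743 m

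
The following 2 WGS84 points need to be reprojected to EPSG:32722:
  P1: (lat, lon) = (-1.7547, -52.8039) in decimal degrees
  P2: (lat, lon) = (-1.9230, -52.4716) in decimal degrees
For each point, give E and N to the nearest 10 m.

P1: E 299330 m, N 9805960 m; P2: E 336320 m, N 9787380 m

UTM zone 22S: λ₀ = -51°, k₀ = 0.9996.
P1 (-1.7547°, -52.8039°) → (299331.274, 9805955.567) m.
P2 (-1.9230°, -52.4716°) → (336321.291, 9787379.373) m.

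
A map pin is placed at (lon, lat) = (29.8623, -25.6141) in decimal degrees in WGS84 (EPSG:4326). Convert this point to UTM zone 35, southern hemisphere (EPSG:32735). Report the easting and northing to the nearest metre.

Zone 35 central meridian λ₀ = 6×35 − 183 = 27°; Δλ = +2.8623°.
Transverse Mercator on WGS84 with k₀ = 0.9996 gives E = 787457.108 m, N = 7163945.245 m.

E 787457 m, N 7163945 m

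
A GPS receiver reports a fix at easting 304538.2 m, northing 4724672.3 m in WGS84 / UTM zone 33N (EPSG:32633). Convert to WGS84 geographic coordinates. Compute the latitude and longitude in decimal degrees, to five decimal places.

Zone 33N: λ₀ = 15°, k₀ = 0.9996, false easting 500000 m.
Meridian distance M = (N − FN)/k₀ = 4726562.9 m.
Inverse transverse Mercator on WGS84 gives φ = 42.64970035°, λ = 12.61550034°.

lat 42.64970°, lon 12.61550°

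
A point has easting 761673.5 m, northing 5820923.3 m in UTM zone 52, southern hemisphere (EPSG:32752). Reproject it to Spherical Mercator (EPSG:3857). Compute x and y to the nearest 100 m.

Unproject from UTM 52S (λ₀ = 129°) → φ = -37.72159983°, λ = 131.96889982°.
Web Mercator (R = 6378137 m): x = 14690710.729 m, y = -4540171.515 m.

x 14690700 m, y -4540200 m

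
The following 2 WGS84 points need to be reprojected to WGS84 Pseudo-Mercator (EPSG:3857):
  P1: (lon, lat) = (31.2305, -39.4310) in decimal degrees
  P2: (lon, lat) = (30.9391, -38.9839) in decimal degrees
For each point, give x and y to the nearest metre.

P1: x 3476563 m, y -4783598 m; P2: x 3444125 m, y -4719366 m

Web Mercator: x = R·λ, y = R·ln tan(π/4+φ/2), R = 6378137 m.
P1 (-39.4310°, 31.2305°) → (3476563.357, -4783598.014) m.
P2 (-38.9839°, 30.9391°) → (3444124.858, -4719365.648) m.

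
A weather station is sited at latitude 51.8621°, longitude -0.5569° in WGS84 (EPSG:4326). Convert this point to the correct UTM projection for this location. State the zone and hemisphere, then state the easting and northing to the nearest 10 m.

Longitude -0.5569° lies in the 6° band [-6°, 0°), giving zone 30; latitude is north of the equator, so 30N.
Zone 30 central meridian λ₀ = 6×30 − 183 = -3°; Δλ = +2.4431°.
Transverse Mercator on WGS84 with k₀ = 0.9996 gives E = 668222.953 m, N = 5748522.417 m.

Zone 30N: E 668220 m, N 5748520 m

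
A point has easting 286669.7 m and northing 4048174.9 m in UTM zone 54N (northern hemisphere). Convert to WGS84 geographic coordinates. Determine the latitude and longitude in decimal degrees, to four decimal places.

Zone 54N: λ₀ = 141°, k₀ = 0.9996, false easting 500000 m.
Meridian distance M = (N − FN)/k₀ = 4049794.8 m.
Inverse transverse Mercator on WGS84 gives φ = 36.55519980°, λ = 138.61640056°.

lat 36.5552°, lon 138.6164°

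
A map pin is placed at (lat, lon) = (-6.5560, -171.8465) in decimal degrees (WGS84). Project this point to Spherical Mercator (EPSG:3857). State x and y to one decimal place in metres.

Web Mercator is spherical with R = a = 6378137 m.
x = R·λ = 6378137 × -2.999287233 = -19129864.875 m.
y = R·ln tan(π/4 + φ/2) = 6378137 × -0.114674294 = -731408.359 m.

x -19129864.9 m, y -731408.4 m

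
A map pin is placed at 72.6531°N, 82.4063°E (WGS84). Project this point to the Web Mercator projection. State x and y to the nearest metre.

Web Mercator is spherical with R = a = 6378137 m.
x = R·λ = 6378137 × 1.438261259 = 9173427.354 m.
y = R·ln tan(π/4 + φ/2) = 6378137 × 1.880280559 = 11992687.004 m.

x 9173427 m, y 11992687 m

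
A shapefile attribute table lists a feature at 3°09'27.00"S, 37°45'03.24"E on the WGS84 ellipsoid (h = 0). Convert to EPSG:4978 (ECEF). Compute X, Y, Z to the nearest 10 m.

X 5035460 m, Y 3899000 m, Z -348970 m

WGS84: a = 6378137 m, e² = 0.006694380; N(φ) = a/√(1−e²sin²φ) = 6378201.771 m.
X = (N+h)·cosφ·cosλ = 5035460.327 m; Y = (N+h)·cosφ·sinλ = 3898996.476 m; Z = (N(1−e²)+h)·sinφ = -348965.126 m.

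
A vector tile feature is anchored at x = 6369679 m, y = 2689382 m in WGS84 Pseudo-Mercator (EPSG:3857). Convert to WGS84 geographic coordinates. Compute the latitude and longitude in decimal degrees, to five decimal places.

R = 6378137 m. λ = x/R = 57.21980001°.
φ = 2·arctan(exp(y/R)) − 90° = 2·arctan(1.52448) − 90° = 23.47350183°.

lat 23.47350°, lon 57.21980°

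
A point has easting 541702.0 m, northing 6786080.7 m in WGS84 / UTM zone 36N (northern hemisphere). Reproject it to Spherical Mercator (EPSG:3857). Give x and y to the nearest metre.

x 3759938 m, y 8673486 m

Unproject from UTM 36N (λ₀ = 33°) → φ = 61.20690009°, λ = 33.77609938°.
Web Mercator (R = 6378137 m): x = 3759938.184 m, y = 8673486.059 m.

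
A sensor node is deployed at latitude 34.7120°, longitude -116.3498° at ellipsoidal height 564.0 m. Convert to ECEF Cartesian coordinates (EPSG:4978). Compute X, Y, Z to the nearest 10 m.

WGS84: a = 6378137 m, e² = 0.006694380; N(φ) = a/√(1−e²sin²φ) = 6385071.191 m.
X = (N+h)·cosφ·cosλ = -2329836.613 m; Y = (N+h)·cosφ·sinλ = -4703768.892 m; Z = (N(1−e²)+h)·sinφ = 3611970.121 m.

X -2329840 m, Y -4703770 m, Z 3611970 m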